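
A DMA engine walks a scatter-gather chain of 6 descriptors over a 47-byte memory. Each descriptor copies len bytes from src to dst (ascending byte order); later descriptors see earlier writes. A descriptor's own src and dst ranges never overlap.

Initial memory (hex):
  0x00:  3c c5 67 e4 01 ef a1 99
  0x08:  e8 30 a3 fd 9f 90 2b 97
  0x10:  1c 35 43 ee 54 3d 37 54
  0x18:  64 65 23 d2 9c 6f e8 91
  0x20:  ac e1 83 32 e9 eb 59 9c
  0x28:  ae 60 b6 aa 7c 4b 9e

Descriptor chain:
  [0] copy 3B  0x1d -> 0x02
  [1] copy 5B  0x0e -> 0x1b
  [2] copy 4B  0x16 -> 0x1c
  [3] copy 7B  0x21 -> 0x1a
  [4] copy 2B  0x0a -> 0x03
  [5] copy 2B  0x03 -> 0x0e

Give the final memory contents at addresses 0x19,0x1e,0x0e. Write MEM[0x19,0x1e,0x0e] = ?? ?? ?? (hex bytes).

[0] 0x1d->0x02 len=3 : 6f e8 91
[1] 0x0e->0x1b len=5 : 2b 97 1c 35 43
[2] 0x16->0x1c len=4 : 37 54 64 65
[3] 0x21->0x1a len=7 : e1 83 32 e9 eb 59 9c
[4] 0x0a->0x03 len=2 : a3 fd
[5] 0x03->0x0e len=2 : a3 fd
query mem[0x19]=0x65, mem[0x1e]=0xeb, mem[0x0e]=0xa3

MEM[0x19,0x1e,0x0e] = 65 eb a3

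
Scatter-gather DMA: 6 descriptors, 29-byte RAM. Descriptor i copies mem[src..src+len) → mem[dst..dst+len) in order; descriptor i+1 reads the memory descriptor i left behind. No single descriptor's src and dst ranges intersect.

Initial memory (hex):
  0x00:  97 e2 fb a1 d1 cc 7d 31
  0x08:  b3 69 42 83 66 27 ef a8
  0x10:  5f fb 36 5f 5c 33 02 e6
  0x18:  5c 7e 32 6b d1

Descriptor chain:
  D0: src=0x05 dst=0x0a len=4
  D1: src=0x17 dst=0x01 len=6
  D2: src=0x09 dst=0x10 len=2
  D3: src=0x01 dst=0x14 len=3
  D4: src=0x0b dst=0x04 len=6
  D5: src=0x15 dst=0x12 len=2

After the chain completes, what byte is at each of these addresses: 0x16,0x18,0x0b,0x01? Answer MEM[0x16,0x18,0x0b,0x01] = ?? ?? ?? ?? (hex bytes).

D0: mem[0x0a..0x0d] <- [cc 7d 31 b3]
D1: mem[0x01..0x06] <- [e6 5c 7e 32 6b d1]
D2: mem[0x10..0x11] <- [69 cc]
D3: mem[0x14..0x16] <- [e6 5c 7e]
D4: mem[0x04..0x09] <- [7d 31 b3 ef a8 69]
D5: mem[0x12..0x13] <- [5c 7e]
query mem[0x16]=0x7e, mem[0x18]=0x5c, mem[0x0b]=0x7d, mem[0x01]=0xe6

MEM[0x16,0x18,0x0b,0x01] = 7e 5c 7d e6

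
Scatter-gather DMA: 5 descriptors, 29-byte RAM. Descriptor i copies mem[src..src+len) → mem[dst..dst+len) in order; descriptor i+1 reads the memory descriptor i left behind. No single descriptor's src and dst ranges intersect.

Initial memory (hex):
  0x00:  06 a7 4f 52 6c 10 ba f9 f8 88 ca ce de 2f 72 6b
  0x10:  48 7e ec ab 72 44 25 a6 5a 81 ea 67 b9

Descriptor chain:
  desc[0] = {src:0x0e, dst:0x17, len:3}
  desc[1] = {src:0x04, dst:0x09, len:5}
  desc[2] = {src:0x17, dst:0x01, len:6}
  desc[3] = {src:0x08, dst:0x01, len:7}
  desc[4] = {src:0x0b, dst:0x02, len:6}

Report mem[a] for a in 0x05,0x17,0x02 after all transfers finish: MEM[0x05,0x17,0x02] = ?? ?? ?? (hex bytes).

  after D0: wrote 3B at 0x17 = 726b48
  after D1: wrote 5B at 0x09 = 6c10baf9f8
  after D2: wrote 6B at 0x01 = 726b48ea67b9
  after D3: wrote 7B at 0x01 = f86c10baf9f872
  after D4: wrote 6B at 0x02 = baf9f8726b48
query mem[0x05]=0x72, mem[0x17]=0x72, mem[0x02]=0xba

MEM[0x05,0x17,0x02] = 72 72 ba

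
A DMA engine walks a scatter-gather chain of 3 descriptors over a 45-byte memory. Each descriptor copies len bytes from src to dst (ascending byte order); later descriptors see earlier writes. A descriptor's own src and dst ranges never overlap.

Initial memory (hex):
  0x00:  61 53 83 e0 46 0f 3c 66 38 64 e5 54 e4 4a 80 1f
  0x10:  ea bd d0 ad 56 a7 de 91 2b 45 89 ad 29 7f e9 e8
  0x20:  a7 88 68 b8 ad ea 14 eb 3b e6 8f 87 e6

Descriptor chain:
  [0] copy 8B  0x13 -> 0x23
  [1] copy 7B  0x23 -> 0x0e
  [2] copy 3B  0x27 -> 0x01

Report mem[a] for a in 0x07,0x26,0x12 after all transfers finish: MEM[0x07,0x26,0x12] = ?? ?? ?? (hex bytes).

MEM[0x07,0x26,0x12] = 66 de 91

#0 dst[0x23+8] := {0xad,0x56,0xa7,0xde,0x91,0x2b,0x45,0x89}
#1 dst[0x0e+7] := {0xad,0x56,0xa7,0xde,0x91,0x2b,0x45}
#2 dst[0x01+3] := {0x91,0x2b,0x45}
query mem[0x07]=0x66, mem[0x26]=0xde, mem[0x12]=0x91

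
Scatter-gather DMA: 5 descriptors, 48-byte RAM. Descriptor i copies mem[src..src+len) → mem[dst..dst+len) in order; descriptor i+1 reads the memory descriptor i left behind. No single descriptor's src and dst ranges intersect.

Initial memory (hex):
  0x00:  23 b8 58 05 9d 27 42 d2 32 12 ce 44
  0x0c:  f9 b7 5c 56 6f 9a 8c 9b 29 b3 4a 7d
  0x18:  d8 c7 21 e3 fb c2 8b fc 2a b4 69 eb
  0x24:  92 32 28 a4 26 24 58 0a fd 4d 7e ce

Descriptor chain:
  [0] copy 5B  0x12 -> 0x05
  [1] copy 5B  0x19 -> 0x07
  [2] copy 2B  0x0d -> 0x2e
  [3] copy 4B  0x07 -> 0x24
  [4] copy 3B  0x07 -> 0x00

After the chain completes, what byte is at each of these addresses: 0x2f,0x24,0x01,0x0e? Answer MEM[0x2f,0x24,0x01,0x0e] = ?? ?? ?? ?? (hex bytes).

[0] 0x12->0x05 len=5 : 8c 9b 29 b3 4a
[1] 0x19->0x07 len=5 : c7 21 e3 fb c2
[2] 0x0d->0x2e len=2 : b7 5c
[3] 0x07->0x24 len=4 : c7 21 e3 fb
[4] 0x07->0x00 len=3 : c7 21 e3
query mem[0x2f]=0x5c, mem[0x24]=0xc7, mem[0x01]=0x21, mem[0x0e]=0x5c

MEM[0x2f,0x24,0x01,0x0e] = 5c c7 21 5c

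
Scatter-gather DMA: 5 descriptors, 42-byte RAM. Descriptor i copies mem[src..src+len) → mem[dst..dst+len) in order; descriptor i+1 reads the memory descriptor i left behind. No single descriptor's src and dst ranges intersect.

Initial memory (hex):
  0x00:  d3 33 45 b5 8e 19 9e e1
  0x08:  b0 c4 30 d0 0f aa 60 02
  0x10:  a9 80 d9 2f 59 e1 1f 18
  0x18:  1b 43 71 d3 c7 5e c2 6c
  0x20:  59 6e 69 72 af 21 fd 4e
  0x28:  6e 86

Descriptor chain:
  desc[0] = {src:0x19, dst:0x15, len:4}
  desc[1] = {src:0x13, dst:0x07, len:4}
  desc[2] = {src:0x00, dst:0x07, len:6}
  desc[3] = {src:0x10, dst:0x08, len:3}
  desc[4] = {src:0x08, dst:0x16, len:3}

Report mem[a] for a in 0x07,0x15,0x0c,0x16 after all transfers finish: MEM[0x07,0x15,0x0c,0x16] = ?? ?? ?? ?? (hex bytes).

MEM[0x07,0x15,0x0c,0x16] = d3 43 19 a9

D0: mem[0x15..0x18] <- [43 71 d3 c7]
D1: mem[0x07..0x0a] <- [2f 59 43 71]
D2: mem[0x07..0x0c] <- [d3 33 45 b5 8e 19]
D3: mem[0x08..0x0a] <- [a9 80 d9]
D4: mem[0x16..0x18] <- [a9 80 d9]
query mem[0x07]=0xd3, mem[0x15]=0x43, mem[0x0c]=0x19, mem[0x16]=0xa9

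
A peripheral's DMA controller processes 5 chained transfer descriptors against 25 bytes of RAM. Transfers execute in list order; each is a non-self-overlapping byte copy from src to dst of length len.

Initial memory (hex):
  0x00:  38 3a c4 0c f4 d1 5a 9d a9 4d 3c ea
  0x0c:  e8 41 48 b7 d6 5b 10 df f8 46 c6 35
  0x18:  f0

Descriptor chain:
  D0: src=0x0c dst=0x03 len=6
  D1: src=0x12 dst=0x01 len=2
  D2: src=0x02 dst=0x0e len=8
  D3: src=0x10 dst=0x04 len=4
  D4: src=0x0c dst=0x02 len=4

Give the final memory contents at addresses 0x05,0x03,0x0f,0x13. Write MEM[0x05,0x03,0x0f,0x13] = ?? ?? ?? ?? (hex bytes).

MEM[0x05,0x03,0x0f,0x13] = e8 41 e8 d6

[0] 0x0c->0x03 len=6 : e8 41 48 b7 d6 5b
[1] 0x12->0x01 len=2 : 10 df
[2] 0x02->0x0e len=8 : df e8 41 48 b7 d6 5b 4d
[3] 0x10->0x04 len=4 : 41 48 b7 d6
[4] 0x0c->0x02 len=4 : e8 41 df e8
query mem[0x05]=0xe8, mem[0x03]=0x41, mem[0x0f]=0xe8, mem[0x13]=0xd6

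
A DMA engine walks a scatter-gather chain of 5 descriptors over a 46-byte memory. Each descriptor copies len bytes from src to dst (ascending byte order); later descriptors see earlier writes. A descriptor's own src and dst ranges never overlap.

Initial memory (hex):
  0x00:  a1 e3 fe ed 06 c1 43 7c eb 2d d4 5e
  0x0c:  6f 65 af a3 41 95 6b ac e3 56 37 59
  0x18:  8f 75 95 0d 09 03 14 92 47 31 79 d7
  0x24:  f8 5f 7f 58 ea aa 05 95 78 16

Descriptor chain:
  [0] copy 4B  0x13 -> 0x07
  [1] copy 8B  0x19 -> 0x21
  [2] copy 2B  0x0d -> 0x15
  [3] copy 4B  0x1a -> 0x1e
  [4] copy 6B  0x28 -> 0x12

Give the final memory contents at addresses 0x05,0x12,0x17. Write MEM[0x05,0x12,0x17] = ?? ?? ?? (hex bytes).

  after D0: wrote 4B at 0x07 = ace35637
  after D1: wrote 8B at 0x21 = 75950d0903149247
  after D2: wrote 2B at 0x15 = 65af
  after D3: wrote 4B at 0x1e = 950d0903
  after D4: wrote 6B at 0x12 = 47aa05957816
query mem[0x05]=0xc1, mem[0x12]=0x47, mem[0x17]=0x16

MEM[0x05,0x12,0x17] = c1 47 16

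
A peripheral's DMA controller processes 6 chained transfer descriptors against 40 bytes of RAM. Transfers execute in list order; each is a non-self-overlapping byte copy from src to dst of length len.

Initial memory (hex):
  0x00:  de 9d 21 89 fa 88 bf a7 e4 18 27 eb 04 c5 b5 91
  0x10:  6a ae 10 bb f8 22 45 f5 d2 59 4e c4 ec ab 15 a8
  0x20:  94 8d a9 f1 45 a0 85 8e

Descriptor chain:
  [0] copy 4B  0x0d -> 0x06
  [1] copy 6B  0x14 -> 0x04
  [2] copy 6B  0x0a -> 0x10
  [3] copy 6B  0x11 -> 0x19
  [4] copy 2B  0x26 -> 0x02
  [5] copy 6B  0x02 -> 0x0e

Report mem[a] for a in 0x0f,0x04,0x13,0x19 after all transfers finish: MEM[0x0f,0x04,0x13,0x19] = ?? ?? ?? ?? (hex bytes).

MEM[0x0f,0x04,0x13,0x19] = 8e f8 f5 eb

  after D0: wrote 4B at 0x06 = c5b5916a
  after D1: wrote 6B at 0x04 = f82245f5d259
  after D2: wrote 6B at 0x10 = 27eb04c5b591
  after D3: wrote 6B at 0x19 = eb04c5b59145
  after D4: wrote 2B at 0x02 = 858e
  after D5: wrote 6B at 0x0e = 858ef82245f5
query mem[0x0f]=0x8e, mem[0x04]=0xf8, mem[0x13]=0xf5, mem[0x19]=0xeb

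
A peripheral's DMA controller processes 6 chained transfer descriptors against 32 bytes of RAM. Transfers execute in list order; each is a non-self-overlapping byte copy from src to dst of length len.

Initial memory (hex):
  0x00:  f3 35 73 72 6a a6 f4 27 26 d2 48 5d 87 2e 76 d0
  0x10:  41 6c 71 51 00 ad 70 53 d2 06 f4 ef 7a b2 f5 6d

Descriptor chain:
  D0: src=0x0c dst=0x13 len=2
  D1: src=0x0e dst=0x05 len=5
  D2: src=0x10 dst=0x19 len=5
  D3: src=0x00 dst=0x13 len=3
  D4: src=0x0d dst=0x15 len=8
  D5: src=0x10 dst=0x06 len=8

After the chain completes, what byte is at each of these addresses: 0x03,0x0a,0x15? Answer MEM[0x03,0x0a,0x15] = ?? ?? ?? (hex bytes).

MEM[0x03,0x0a,0x15] = 72 35 2e

#0 dst[0x13+2] := {0x87,0x2e}
#1 dst[0x05+5] := {0x76,0xd0,0x41,0x6c,0x71}
#2 dst[0x19+5] := {0x41,0x6c,0x71,0x87,0x2e}
#3 dst[0x13+3] := {0xf3,0x35,0x73}
#4 dst[0x15+8] := {0x2e,0x76,0xd0,0x41,0x6c,0x71,0xf3,0x35}
#5 dst[0x06+8] := {0x41,0x6c,0x71,0xf3,0x35,0x2e,0x76,0xd0}
query mem[0x03]=0x72, mem[0x0a]=0x35, mem[0x15]=0x2e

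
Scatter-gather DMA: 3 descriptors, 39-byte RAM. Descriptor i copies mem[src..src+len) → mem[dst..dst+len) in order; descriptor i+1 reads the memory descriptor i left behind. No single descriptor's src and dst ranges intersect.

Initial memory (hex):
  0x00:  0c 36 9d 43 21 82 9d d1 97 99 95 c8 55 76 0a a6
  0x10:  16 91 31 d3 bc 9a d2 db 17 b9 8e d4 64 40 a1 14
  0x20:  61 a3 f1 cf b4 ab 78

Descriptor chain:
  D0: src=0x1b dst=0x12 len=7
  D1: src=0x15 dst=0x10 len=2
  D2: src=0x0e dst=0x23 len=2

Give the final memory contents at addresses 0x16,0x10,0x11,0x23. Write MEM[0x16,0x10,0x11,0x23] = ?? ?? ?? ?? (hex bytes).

  after D0: wrote 7B at 0x12 = d46440a11461a3
  after D1: wrote 2B at 0x10 = a114
  after D2: wrote 2B at 0x23 = 0aa6
query mem[0x16]=0x14, mem[0x10]=0xa1, mem[0x11]=0x14, mem[0x23]=0x0a

MEM[0x16,0x10,0x11,0x23] = 14 a1 14 0a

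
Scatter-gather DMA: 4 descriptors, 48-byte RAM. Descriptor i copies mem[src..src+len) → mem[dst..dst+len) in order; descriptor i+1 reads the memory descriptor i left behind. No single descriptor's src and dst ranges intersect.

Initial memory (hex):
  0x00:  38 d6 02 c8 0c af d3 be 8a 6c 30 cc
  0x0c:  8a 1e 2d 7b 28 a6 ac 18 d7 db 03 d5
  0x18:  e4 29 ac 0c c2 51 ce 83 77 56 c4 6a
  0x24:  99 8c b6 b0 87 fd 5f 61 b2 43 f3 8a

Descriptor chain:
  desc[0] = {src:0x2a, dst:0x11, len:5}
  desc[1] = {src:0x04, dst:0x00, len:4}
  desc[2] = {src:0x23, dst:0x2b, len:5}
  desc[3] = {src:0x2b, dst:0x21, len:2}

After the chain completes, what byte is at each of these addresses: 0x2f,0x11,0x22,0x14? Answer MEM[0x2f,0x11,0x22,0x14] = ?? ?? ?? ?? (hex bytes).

  after D0: wrote 5B at 0x11 = 5f61b243f3
  after D1: wrote 4B at 0x00 = 0cafd3be
  after D2: wrote 5B at 0x2b = 6a998cb6b0
  after D3: wrote 2B at 0x21 = 6a99
query mem[0x2f]=0xb0, mem[0x11]=0x5f, mem[0x22]=0x99, mem[0x14]=0x43

MEM[0x2f,0x11,0x22,0x14] = b0 5f 99 43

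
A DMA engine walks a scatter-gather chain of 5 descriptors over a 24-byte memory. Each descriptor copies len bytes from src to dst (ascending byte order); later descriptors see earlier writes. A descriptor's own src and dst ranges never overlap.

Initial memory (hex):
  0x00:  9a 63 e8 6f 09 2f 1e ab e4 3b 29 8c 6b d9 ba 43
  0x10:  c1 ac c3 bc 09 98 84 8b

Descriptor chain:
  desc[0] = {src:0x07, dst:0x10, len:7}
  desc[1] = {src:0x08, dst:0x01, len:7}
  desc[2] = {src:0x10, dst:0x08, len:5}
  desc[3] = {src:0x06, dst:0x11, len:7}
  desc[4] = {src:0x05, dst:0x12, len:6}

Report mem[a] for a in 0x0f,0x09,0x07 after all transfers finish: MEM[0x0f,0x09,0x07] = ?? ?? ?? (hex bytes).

  after D0: wrote 7B at 0x10 = abe43b298c6bd9
  after D1: wrote 7B at 0x01 = e43b298c6bd9ba
  after D2: wrote 5B at 0x08 = abe43b298c
  after D3: wrote 7B at 0x11 = d9baabe43b298c
  after D4: wrote 6B at 0x12 = 6bd9baabe43b
query mem[0x0f]=0x43, mem[0x09]=0xe4, mem[0x07]=0xba

MEM[0x0f,0x09,0x07] = 43 e4 ba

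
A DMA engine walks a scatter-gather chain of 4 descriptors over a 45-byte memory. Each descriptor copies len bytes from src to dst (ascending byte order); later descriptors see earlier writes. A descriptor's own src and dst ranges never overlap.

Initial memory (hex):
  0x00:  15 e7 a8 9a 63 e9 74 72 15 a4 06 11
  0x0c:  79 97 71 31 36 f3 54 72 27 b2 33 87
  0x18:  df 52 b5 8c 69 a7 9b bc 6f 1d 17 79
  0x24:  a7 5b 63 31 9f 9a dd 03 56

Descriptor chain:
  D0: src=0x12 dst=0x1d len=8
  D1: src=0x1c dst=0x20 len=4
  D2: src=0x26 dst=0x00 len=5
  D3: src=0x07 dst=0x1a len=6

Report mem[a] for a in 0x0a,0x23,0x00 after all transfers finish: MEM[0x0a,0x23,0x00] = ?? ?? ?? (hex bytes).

MEM[0x0a,0x23,0x00] = 06 27 63

D0: mem[0x1d..0x24] <- [54 72 27 b2 33 87 df 52]
D1: mem[0x20..0x23] <- [69 54 72 27]
D2: mem[0x00..0x04] <- [63 31 9f 9a dd]
D3: mem[0x1a..0x1f] <- [72 15 a4 06 11 79]
query mem[0x0a]=0x06, mem[0x23]=0x27, mem[0x00]=0x63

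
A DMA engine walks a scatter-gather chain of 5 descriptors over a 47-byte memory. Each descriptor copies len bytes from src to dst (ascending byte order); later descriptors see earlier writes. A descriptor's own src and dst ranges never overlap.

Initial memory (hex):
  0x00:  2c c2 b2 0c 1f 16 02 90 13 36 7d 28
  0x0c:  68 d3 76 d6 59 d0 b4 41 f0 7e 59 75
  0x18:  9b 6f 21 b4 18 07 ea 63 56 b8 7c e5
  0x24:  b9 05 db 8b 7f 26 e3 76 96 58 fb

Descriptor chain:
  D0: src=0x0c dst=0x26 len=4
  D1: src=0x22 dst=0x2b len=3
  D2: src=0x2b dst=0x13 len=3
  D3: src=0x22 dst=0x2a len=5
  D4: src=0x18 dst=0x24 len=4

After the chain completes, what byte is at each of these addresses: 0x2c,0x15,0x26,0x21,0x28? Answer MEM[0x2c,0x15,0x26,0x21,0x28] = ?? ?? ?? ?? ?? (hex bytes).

MEM[0x2c,0x15,0x26,0x21,0x28] = b9 b9 21 b8 76

[0] 0x0c->0x26 len=4 : 68 d3 76 d6
[1] 0x22->0x2b len=3 : 7c e5 b9
[2] 0x2b->0x13 len=3 : 7c e5 b9
[3] 0x22->0x2a len=5 : 7c e5 b9 05 68
[4] 0x18->0x24 len=4 : 9b 6f 21 b4
query mem[0x2c]=0xb9, mem[0x15]=0xb9, mem[0x26]=0x21, mem[0x21]=0xb8, mem[0x28]=0x76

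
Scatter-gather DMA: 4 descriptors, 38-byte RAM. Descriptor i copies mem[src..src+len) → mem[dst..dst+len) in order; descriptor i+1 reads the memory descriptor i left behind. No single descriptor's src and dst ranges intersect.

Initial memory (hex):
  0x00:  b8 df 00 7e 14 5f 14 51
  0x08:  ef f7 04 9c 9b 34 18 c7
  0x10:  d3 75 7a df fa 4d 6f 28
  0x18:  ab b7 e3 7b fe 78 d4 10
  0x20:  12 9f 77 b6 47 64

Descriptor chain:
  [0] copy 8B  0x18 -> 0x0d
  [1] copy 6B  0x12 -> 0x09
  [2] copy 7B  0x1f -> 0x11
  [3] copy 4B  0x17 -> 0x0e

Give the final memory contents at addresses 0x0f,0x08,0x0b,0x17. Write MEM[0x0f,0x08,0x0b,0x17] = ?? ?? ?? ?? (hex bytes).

MEM[0x0f,0x08,0x0b,0x17] = ab ef 10 64

#0 dst[0x0d+8] := {0xab,0xb7,0xe3,0x7b,0xfe,0x78,0xd4,0x10}
#1 dst[0x09+6] := {0x78,0xd4,0x10,0x4d,0x6f,0x28}
#2 dst[0x11+7] := {0x10,0x12,0x9f,0x77,0xb6,0x47,0x64}
#3 dst[0x0e+4] := {0x64,0xab,0xb7,0xe3}
query mem[0x0f]=0xab, mem[0x08]=0xef, mem[0x0b]=0x10, mem[0x17]=0x64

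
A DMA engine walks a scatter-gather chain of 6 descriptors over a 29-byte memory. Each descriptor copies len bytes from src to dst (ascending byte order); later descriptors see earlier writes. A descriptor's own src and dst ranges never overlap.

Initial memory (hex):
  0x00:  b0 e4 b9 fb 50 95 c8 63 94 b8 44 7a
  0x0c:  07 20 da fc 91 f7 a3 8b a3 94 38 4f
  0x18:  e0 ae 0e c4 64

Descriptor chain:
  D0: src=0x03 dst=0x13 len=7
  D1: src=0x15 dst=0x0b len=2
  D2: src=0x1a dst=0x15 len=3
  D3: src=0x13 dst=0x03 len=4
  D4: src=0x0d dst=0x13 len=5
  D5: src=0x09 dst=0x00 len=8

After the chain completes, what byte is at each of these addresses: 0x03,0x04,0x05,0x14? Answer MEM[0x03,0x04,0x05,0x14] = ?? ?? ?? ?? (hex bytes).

[0] 0x03->0x13 len=7 : fb 50 95 c8 63 94 b8
[1] 0x15->0x0b len=2 : 95 c8
[2] 0x1a->0x15 len=3 : 0e c4 64
[3] 0x13->0x03 len=4 : fb 50 0e c4
[4] 0x0d->0x13 len=5 : 20 da fc 91 f7
[5] 0x09->0x00 len=8 : b8 44 95 c8 20 da fc 91
query mem[0x03]=0xc8, mem[0x04]=0x20, mem[0x05]=0xda, mem[0x14]=0xda

MEM[0x03,0x04,0x05,0x14] = c8 20 da da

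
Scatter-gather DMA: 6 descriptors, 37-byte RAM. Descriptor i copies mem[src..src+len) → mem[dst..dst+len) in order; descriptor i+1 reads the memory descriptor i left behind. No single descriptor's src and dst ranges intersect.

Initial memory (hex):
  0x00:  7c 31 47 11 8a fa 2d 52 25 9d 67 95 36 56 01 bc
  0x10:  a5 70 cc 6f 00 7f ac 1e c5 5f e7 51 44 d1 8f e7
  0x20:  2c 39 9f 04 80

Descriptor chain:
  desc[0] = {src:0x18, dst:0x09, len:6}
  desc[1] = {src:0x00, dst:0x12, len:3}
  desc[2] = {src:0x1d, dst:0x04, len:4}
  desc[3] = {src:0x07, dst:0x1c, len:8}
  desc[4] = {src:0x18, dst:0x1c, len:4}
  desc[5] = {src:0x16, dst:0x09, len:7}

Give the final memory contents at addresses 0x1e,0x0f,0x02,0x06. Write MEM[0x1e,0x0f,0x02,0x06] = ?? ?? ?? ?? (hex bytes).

[0] 0x18->0x09 len=6 : c5 5f e7 51 44 d1
[1] 0x00->0x12 len=3 : 7c 31 47
[2] 0x1d->0x04 len=4 : d1 8f e7 2c
[3] 0x07->0x1c len=8 : 2c 25 c5 5f e7 51 44 d1
[4] 0x18->0x1c len=4 : c5 5f e7 51
[5] 0x16->0x09 len=7 : ac 1e c5 5f e7 51 c5
query mem[0x1e]=0xe7, mem[0x0f]=0xc5, mem[0x02]=0x47, mem[0x06]=0xe7

MEM[0x1e,0x0f,0x02,0x06] = e7 c5 47 e7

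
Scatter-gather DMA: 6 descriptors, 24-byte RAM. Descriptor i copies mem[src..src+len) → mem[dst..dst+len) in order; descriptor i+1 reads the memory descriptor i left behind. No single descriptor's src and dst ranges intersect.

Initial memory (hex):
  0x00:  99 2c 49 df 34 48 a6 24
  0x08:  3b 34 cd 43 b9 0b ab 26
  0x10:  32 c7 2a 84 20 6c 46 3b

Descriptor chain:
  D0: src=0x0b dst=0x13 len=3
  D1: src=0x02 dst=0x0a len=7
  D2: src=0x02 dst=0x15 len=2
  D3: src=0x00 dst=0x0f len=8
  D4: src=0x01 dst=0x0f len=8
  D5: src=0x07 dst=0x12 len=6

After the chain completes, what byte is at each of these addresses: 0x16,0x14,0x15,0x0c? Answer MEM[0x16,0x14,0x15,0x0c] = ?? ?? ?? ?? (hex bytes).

#0 dst[0x13+3] := {0x43,0xb9,0x0b}
#1 dst[0x0a+7] := {0x49,0xdf,0x34,0x48,0xa6,0x24,0x3b}
#2 dst[0x15+2] := {0x49,0xdf}
#3 dst[0x0f+8] := {0x99,0x2c,0x49,0xdf,0x34,0x48,0xa6,0x24}
#4 dst[0x0f+8] := {0x2c,0x49,0xdf,0x34,0x48,0xa6,0x24,0x3b}
#5 dst[0x12+6] := {0x24,0x3b,0x34,0x49,0xdf,0x34}
query mem[0x16]=0xdf, mem[0x14]=0x34, mem[0x15]=0x49, mem[0x0c]=0x34

MEM[0x16,0x14,0x15,0x0c] = df 34 49 34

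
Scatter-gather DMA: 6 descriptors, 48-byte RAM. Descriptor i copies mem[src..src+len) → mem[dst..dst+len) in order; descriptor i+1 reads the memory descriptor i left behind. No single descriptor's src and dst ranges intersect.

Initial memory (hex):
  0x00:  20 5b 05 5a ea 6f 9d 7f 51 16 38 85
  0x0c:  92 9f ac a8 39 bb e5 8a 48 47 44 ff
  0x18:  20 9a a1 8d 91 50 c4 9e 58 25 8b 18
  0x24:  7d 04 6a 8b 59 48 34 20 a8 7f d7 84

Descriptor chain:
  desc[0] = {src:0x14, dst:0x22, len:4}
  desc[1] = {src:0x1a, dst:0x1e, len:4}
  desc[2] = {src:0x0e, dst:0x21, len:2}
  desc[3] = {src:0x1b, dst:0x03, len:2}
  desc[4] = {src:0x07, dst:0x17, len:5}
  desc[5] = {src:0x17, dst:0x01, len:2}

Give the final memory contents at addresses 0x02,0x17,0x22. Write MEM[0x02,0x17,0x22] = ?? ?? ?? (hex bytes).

#0 dst[0x22+4] := {0x48,0x47,0x44,0xff}
#1 dst[0x1e+4] := {0xa1,0x8d,0x91,0x50}
#2 dst[0x21+2] := {0xac,0xa8}
#3 dst[0x03+2] := {0x8d,0x91}
#4 dst[0x17+5] := {0x7f,0x51,0x16,0x38,0x85}
#5 dst[0x01+2] := {0x7f,0x51}
query mem[0x02]=0x51, mem[0x17]=0x7f, mem[0x22]=0xa8

MEM[0x02,0x17,0x22] = 51 7f a8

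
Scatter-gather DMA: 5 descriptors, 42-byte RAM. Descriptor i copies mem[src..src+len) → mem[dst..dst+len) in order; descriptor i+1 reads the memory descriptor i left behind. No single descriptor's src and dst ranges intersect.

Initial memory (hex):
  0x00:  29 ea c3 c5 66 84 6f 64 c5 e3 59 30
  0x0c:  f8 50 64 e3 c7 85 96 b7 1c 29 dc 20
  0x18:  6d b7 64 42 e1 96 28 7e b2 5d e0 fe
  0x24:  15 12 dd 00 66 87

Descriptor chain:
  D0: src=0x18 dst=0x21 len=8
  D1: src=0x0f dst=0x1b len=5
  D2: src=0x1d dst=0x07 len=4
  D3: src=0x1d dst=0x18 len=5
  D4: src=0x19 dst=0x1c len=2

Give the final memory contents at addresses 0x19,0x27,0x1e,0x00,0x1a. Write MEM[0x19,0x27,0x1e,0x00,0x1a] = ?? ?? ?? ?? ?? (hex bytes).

MEM[0x19,0x27,0x1e,0x00,0x1a] = 96 28 96 29 b7

#0 dst[0x21+8] := {0x6d,0xb7,0x64,0x42,0xe1,0x96,0x28,0x7e}
#1 dst[0x1b+5] := {0xe3,0xc7,0x85,0x96,0xb7}
#2 dst[0x07+4] := {0x85,0x96,0xb7,0xb2}
#3 dst[0x18+5] := {0x85,0x96,0xb7,0xb2,0x6d}
#4 dst[0x1c+2] := {0x96,0xb7}
query mem[0x19]=0x96, mem[0x27]=0x28, mem[0x1e]=0x96, mem[0x00]=0x29, mem[0x1a]=0xb7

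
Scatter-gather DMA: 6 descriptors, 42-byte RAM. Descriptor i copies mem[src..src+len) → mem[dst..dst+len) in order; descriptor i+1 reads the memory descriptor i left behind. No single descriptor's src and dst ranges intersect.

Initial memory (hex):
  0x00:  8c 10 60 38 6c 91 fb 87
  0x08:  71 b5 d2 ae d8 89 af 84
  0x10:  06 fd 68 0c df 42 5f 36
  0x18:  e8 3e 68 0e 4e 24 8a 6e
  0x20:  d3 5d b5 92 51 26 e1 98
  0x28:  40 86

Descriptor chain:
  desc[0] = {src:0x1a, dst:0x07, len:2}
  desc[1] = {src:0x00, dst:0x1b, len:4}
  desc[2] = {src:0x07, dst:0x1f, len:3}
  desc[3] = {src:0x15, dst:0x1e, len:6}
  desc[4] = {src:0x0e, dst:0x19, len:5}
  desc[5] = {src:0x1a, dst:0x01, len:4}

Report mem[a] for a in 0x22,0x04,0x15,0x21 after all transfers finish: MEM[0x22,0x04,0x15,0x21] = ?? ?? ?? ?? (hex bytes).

MEM[0x22,0x04,0x15,0x21] = 3e 68 42 e8

[0] 0x1a->0x07 len=2 : 68 0e
[1] 0x00->0x1b len=4 : 8c 10 60 38
[2] 0x07->0x1f len=3 : 68 0e b5
[3] 0x15->0x1e len=6 : 42 5f 36 e8 3e 68
[4] 0x0e->0x19 len=5 : af 84 06 fd 68
[5] 0x1a->0x01 len=4 : 84 06 fd 68
query mem[0x22]=0x3e, mem[0x04]=0x68, mem[0x15]=0x42, mem[0x21]=0xe8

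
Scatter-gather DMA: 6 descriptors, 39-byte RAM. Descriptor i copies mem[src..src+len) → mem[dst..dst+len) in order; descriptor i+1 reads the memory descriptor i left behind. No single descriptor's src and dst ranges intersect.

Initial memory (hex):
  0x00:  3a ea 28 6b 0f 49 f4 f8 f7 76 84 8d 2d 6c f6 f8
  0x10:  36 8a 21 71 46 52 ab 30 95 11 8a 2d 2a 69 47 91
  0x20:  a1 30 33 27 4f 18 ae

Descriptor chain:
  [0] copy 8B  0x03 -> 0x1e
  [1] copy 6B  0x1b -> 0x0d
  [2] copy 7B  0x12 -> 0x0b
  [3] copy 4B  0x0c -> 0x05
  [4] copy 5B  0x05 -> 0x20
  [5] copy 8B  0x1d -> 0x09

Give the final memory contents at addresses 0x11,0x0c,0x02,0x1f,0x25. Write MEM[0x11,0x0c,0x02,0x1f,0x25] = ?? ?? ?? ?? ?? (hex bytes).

D0: mem[0x1e..0x25] <- [6b 0f 49 f4 f8 f7 76 84]
D1: mem[0x0d..0x12] <- [2d 2a 69 6b 0f 49]
D2: mem[0x0b..0x11] <- [49 71 46 52 ab 30 95]
D3: mem[0x05..0x08] <- [71 46 52 ab]
D4: mem[0x20..0x24] <- [71 46 52 ab 76]
D5: mem[0x09..0x10] <- [69 6b 0f 71 46 52 ab 76]
query mem[0x11]=0x95, mem[0x0c]=0x71, mem[0x02]=0x28, mem[0x1f]=0x0f, mem[0x25]=0x84

MEM[0x11,0x0c,0x02,0x1f,0x25] = 95 71 28 0f 84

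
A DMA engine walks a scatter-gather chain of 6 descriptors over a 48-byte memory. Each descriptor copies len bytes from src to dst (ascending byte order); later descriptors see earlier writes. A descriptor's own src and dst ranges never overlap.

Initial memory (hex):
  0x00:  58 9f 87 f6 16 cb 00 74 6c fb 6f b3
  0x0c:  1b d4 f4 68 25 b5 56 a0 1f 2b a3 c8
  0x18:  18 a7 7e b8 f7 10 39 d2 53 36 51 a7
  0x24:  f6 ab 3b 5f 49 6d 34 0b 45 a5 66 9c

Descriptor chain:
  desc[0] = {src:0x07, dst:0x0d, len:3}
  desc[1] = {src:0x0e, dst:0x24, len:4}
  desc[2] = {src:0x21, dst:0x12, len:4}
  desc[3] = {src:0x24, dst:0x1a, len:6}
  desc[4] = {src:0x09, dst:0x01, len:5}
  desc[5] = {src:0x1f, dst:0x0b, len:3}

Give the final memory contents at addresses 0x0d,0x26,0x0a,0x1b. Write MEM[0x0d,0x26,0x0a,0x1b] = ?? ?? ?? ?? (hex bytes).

D0: mem[0x0d..0x0f] <- [74 6c fb]
D1: mem[0x24..0x27] <- [6c fb 25 b5]
D2: mem[0x12..0x15] <- [36 51 a7 6c]
D3: mem[0x1a..0x1f] <- [6c fb 25 b5 49 6d]
D4: mem[0x01..0x05] <- [fb 6f b3 1b 74]
D5: mem[0x0b..0x0d] <- [6d 53 36]
query mem[0x0d]=0x36, mem[0x26]=0x25, mem[0x0a]=0x6f, mem[0x1b]=0xfb

MEM[0x0d,0x26,0x0a,0x1b] = 36 25 6f fb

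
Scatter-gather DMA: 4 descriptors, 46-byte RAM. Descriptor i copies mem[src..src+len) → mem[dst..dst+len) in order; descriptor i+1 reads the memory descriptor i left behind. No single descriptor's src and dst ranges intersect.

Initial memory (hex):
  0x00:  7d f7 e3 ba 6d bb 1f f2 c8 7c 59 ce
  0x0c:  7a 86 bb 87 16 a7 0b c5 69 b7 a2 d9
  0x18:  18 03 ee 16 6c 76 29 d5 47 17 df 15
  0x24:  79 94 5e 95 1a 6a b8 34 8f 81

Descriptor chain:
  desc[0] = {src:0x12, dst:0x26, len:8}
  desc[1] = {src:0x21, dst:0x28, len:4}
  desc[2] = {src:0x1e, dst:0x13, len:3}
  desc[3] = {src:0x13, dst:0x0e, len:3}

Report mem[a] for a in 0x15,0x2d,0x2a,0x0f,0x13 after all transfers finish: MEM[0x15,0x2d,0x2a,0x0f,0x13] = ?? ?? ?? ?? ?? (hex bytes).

MEM[0x15,0x2d,0x2a,0x0f,0x13] = 47 03 15 d5 29

  after D0: wrote 8B at 0x26 = 0bc569b7a2d91803
  after D1: wrote 4B at 0x28 = 17df1579
  after D2: wrote 3B at 0x13 = 29d547
  after D3: wrote 3B at 0x0e = 29d547
query mem[0x15]=0x47, mem[0x2d]=0x03, mem[0x2a]=0x15, mem[0x0f]=0xd5, mem[0x13]=0x29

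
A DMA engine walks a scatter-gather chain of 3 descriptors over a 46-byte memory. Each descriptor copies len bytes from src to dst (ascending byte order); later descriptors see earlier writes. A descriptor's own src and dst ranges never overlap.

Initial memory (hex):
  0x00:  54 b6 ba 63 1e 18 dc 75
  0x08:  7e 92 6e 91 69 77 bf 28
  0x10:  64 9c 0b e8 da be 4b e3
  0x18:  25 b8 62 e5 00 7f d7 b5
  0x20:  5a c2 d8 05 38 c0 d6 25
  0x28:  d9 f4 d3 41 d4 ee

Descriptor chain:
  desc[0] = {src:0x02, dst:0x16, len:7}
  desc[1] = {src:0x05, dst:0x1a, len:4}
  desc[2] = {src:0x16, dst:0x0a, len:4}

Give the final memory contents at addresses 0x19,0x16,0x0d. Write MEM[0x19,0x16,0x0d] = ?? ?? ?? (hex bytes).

MEM[0x19,0x16,0x0d] = 18 ba 18

#0 dst[0x16+7] := {0xba,0x63,0x1e,0x18,0xdc,0x75,0x7e}
#1 dst[0x1a+4] := {0x18,0xdc,0x75,0x7e}
#2 dst[0x0a+4] := {0xba,0x63,0x1e,0x18}
query mem[0x19]=0x18, mem[0x16]=0xba, mem[0x0d]=0x18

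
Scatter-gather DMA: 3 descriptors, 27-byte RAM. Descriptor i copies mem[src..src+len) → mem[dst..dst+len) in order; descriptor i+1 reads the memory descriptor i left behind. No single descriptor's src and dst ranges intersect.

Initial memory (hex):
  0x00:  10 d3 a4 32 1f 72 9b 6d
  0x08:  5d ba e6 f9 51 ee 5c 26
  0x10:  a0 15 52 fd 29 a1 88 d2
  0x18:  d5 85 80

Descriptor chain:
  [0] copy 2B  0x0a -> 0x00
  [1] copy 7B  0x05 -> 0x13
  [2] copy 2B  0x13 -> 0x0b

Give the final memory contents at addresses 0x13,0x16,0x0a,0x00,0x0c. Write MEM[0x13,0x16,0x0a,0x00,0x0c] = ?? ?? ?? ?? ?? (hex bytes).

#0 dst[0x00+2] := {0xe6,0xf9}
#1 dst[0x13+7] := {0x72,0x9b,0x6d,0x5d,0xba,0xe6,0xf9}
#2 dst[0x0b+2] := {0x72,0x9b}
query mem[0x13]=0x72, mem[0x16]=0x5d, mem[0x0a]=0xe6, mem[0x00]=0xe6, mem[0x0c]=0x9b

MEM[0x13,0x16,0x0a,0x00,0x0c] = 72 5d e6 e6 9b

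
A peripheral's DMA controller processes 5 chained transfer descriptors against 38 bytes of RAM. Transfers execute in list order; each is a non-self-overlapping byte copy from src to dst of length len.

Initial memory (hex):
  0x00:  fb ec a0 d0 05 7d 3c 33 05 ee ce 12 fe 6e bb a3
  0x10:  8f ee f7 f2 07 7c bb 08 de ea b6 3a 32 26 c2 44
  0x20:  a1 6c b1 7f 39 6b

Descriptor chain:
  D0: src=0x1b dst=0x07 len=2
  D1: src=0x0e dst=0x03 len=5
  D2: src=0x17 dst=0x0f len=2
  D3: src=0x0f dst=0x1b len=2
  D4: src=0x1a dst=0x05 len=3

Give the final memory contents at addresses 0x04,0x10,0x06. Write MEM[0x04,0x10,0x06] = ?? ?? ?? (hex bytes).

MEM[0x04,0x10,0x06] = a3 de 08

[0] 0x1b->0x07 len=2 : 3a 32
[1] 0x0e->0x03 len=5 : bb a3 8f ee f7
[2] 0x17->0x0f len=2 : 08 de
[3] 0x0f->0x1b len=2 : 08 de
[4] 0x1a->0x05 len=3 : b6 08 de
query mem[0x04]=0xa3, mem[0x10]=0xde, mem[0x06]=0x08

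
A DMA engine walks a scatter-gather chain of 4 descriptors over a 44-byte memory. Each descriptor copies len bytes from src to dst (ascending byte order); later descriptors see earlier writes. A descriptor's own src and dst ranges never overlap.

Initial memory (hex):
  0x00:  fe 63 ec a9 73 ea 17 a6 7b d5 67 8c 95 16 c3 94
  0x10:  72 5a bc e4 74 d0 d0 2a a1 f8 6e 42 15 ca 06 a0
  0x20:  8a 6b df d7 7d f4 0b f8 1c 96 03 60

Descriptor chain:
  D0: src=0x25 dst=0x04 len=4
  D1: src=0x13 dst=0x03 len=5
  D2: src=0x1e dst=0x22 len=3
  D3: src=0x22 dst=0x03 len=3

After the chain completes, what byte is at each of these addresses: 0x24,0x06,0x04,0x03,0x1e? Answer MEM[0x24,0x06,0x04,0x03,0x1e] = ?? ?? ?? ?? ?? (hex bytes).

#0 dst[0x04+4] := {0xf4,0x0b,0xf8,0x1c}
#1 dst[0x03+5] := {0xe4,0x74,0xd0,0xd0,0x2a}
#2 dst[0x22+3] := {0x06,0xa0,0x8a}
#3 dst[0x03+3] := {0x06,0xa0,0x8a}
query mem[0x24]=0x8a, mem[0x06]=0xd0, mem[0x04]=0xa0, mem[0x03]=0x06, mem[0x1e]=0x06

MEM[0x24,0x06,0x04,0x03,0x1e] = 8a d0 a0 06 06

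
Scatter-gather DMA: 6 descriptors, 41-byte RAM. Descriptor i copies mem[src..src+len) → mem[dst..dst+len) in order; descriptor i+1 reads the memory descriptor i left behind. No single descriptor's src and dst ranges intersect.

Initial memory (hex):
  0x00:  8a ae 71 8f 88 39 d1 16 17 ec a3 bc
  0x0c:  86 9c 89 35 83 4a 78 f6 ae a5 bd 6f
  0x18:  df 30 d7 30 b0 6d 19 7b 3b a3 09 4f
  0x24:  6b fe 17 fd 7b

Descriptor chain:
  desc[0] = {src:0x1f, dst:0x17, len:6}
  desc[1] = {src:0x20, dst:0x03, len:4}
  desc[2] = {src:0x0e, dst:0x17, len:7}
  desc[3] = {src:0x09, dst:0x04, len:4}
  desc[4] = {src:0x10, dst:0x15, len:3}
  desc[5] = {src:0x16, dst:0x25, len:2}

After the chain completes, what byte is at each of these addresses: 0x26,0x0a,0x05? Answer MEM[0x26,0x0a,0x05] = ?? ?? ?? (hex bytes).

  after D0: wrote 6B at 0x17 = 7b3ba3094f6b
  after D1: wrote 4B at 0x03 = 3ba3094f
  after D2: wrote 7B at 0x17 = 8935834a78f6ae
  after D3: wrote 4B at 0x04 = eca3bc86
  after D4: wrote 3B at 0x15 = 834a78
  after D5: wrote 2B at 0x25 = 4a78
query mem[0x26]=0x78, mem[0x0a]=0xa3, mem[0x05]=0xa3

MEM[0x26,0x0a,0x05] = 78 a3 a3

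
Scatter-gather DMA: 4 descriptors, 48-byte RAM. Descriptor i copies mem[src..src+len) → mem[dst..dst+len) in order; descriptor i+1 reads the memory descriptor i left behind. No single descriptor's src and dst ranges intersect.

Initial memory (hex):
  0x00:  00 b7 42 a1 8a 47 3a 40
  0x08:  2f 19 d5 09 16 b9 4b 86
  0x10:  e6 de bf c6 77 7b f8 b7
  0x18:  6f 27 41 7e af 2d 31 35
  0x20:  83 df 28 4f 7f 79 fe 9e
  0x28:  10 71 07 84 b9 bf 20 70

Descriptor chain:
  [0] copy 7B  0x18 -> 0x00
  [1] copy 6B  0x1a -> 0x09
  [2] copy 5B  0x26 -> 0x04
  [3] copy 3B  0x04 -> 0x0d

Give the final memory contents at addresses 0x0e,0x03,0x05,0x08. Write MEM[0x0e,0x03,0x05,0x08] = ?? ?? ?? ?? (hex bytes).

MEM[0x0e,0x03,0x05,0x08] = 9e 7e 9e 07

D0: mem[0x00..0x06] <- [6f 27 41 7e af 2d 31]
D1: mem[0x09..0x0e] <- [41 7e af 2d 31 35]
D2: mem[0x04..0x08] <- [fe 9e 10 71 07]
D3: mem[0x0d..0x0f] <- [fe 9e 10]
query mem[0x0e]=0x9e, mem[0x03]=0x7e, mem[0x05]=0x9e, mem[0x08]=0x07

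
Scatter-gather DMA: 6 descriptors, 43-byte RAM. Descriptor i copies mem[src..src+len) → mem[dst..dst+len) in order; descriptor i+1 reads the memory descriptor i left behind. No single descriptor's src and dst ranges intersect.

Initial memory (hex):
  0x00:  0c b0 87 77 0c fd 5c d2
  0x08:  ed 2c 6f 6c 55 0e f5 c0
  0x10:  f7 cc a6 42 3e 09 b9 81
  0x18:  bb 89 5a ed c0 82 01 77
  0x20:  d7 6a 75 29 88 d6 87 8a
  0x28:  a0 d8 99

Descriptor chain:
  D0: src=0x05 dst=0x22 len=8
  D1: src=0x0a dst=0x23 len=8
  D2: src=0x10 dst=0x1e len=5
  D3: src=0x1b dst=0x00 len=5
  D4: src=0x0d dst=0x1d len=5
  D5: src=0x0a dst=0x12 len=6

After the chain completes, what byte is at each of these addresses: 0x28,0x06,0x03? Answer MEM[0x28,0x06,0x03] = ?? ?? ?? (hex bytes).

MEM[0x28,0x06,0x03] = c0 5c f7

D0: mem[0x22..0x29] <- [fd 5c d2 ed 2c 6f 6c 55]
D1: mem[0x23..0x2a] <- [6f 6c 55 0e f5 c0 f7 cc]
D2: mem[0x1e..0x22] <- [f7 cc a6 42 3e]
D3: mem[0x00..0x04] <- [ed c0 82 f7 cc]
D4: mem[0x1d..0x21] <- [0e f5 c0 f7 cc]
D5: mem[0x12..0x17] <- [6f 6c 55 0e f5 c0]
query mem[0x28]=0xc0, mem[0x06]=0x5c, mem[0x03]=0xf7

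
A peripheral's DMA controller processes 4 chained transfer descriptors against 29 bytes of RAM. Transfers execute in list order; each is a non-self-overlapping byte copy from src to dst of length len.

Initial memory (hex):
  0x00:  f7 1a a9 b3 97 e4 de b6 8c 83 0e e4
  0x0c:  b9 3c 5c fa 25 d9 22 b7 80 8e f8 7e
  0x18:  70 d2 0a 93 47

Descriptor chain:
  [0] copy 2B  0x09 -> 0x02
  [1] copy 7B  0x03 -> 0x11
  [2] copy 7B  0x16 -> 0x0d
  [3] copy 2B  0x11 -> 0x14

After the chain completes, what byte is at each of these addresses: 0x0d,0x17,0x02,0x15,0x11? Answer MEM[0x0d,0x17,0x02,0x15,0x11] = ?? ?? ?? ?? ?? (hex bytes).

D0: mem[0x02..0x03] <- [83 0e]
D1: mem[0x11..0x17] <- [0e 97 e4 de b6 8c 83]
D2: mem[0x0d..0x13] <- [8c 83 70 d2 0a 93 47]
D3: mem[0x14..0x15] <- [0a 93]
query mem[0x0d]=0x8c, mem[0x17]=0x83, mem[0x02]=0x83, mem[0x15]=0x93, mem[0x11]=0x0a

MEM[0x0d,0x17,0x02,0x15,0x11] = 8c 83 83 93 0a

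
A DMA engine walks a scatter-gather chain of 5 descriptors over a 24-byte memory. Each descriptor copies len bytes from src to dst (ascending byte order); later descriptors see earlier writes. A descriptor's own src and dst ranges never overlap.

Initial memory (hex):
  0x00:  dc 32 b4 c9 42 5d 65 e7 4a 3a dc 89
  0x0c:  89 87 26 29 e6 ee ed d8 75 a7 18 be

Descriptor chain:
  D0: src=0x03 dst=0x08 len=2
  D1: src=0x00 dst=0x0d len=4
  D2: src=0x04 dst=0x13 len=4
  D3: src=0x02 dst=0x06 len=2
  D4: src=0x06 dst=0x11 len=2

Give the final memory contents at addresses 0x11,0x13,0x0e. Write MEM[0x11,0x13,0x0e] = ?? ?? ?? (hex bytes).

MEM[0x11,0x13,0x0e] = b4 42 32

  after D0: wrote 2B at 0x08 = c942
  after D1: wrote 4B at 0x0d = dc32b4c9
  after D2: wrote 4B at 0x13 = 425d65e7
  after D3: wrote 2B at 0x06 = b4c9
  after D4: wrote 2B at 0x11 = b4c9
query mem[0x11]=0xb4, mem[0x13]=0x42, mem[0x0e]=0x32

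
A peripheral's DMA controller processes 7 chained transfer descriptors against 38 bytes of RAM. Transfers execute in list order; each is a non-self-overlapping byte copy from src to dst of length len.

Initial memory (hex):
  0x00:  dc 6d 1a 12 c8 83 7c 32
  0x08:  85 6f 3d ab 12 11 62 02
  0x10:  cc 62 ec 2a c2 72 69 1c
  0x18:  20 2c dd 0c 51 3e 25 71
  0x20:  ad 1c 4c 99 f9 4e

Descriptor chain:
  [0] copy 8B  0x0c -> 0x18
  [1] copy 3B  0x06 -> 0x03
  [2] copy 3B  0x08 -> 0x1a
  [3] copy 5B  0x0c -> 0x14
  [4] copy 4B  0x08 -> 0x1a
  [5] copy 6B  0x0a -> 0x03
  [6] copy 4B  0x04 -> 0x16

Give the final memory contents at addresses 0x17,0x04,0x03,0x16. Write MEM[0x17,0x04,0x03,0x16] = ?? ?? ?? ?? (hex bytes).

MEM[0x17,0x04,0x03,0x16] = 12 ab 3d ab

[0] 0x0c->0x18 len=8 : 12 11 62 02 cc 62 ec 2a
[1] 0x06->0x03 len=3 : 7c 32 85
[2] 0x08->0x1a len=3 : 85 6f 3d
[3] 0x0c->0x14 len=5 : 12 11 62 02 cc
[4] 0x08->0x1a len=4 : 85 6f 3d ab
[5] 0x0a->0x03 len=6 : 3d ab 12 11 62 02
[6] 0x04->0x16 len=4 : ab 12 11 62
query mem[0x17]=0x12, mem[0x04]=0xab, mem[0x03]=0x3d, mem[0x16]=0xab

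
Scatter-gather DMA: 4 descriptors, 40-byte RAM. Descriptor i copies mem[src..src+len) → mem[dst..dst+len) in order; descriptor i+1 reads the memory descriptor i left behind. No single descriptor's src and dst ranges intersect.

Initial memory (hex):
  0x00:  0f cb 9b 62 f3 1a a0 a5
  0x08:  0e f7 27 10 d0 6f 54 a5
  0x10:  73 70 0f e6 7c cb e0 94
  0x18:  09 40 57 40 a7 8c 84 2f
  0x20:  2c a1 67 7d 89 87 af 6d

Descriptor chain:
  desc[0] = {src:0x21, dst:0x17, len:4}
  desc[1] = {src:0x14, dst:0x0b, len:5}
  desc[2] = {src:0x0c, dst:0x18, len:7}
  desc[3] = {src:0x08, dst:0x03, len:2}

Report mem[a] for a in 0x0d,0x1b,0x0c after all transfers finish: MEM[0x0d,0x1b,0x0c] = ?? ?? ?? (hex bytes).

D0: mem[0x17..0x1a] <- [a1 67 7d 89]
D1: mem[0x0b..0x0f] <- [7c cb e0 a1 67]
D2: mem[0x18..0x1e] <- [cb e0 a1 67 73 70 0f]
D3: mem[0x03..0x04] <- [0e f7]
query mem[0x0d]=0xe0, mem[0x1b]=0x67, mem[0x0c]=0xcb

MEM[0x0d,0x1b,0x0c] = e0 67 cb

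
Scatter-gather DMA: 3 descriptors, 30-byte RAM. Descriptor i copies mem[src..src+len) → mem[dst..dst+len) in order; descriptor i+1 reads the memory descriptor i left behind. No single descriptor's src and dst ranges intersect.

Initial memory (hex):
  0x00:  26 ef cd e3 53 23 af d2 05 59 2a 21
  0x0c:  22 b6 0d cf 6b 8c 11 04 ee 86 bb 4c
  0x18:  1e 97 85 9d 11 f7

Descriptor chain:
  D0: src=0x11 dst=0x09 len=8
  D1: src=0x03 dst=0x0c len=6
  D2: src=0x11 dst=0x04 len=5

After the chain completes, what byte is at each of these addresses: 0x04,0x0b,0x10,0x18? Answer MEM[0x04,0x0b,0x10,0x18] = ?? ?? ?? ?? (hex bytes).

#0 dst[0x09+8] := {0x8c,0x11,0x04,0xee,0x86,0xbb,0x4c,0x1e}
#1 dst[0x0c+6] := {0xe3,0x53,0x23,0xaf,0xd2,0x05}
#2 dst[0x04+5] := {0x05,0x11,0x04,0xee,0x86}
query mem[0x04]=0x05, mem[0x0b]=0x04, mem[0x10]=0xd2, mem[0x18]=0x1e

MEM[0x04,0x0b,0x10,0x18] = 05 04 d2 1e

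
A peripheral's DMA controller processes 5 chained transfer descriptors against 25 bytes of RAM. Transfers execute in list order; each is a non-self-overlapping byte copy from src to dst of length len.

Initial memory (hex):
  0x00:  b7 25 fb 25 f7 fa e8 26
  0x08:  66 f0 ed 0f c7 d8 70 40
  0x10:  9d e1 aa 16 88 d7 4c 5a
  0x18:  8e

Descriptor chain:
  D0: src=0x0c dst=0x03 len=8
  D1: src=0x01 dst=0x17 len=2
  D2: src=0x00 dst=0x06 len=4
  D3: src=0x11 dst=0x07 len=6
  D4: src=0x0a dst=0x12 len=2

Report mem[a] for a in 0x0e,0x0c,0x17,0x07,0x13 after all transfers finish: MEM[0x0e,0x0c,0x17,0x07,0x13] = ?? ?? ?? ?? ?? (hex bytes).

  after D0: wrote 8B at 0x03 = c7d870409de1aa16
  after D1: wrote 2B at 0x17 = 25fb
  after D2: wrote 4B at 0x06 = b725fbc7
  after D3: wrote 6B at 0x07 = e1aa1688d74c
  after D4: wrote 2B at 0x12 = 88d7
query mem[0x0e]=0x70, mem[0x0c]=0x4c, mem[0x17]=0x25, mem[0x07]=0xe1, mem[0x13]=0xd7

MEM[0x0e,0x0c,0x17,0x07,0x13] = 70 4c 25 e1 d7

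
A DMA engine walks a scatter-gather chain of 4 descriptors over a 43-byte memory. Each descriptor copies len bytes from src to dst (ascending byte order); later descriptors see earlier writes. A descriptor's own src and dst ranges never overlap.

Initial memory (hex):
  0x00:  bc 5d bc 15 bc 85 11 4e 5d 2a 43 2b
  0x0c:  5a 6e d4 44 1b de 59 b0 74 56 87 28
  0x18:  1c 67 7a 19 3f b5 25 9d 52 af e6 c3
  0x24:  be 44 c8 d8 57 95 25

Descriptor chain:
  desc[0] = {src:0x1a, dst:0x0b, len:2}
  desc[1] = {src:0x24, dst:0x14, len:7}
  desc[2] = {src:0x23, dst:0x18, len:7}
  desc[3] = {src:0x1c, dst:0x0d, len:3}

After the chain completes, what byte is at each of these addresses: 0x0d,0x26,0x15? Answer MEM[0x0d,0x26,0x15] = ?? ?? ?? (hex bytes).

#0 dst[0x0b+2] := {0x7a,0x19}
#1 dst[0x14+7] := {0xbe,0x44,0xc8,0xd8,0x57,0x95,0x25}
#2 dst[0x18+7] := {0xc3,0xbe,0x44,0xc8,0xd8,0x57,0x95}
#3 dst[0x0d+3] := {0xd8,0x57,0x95}
query mem[0x0d]=0xd8, mem[0x26]=0xc8, mem[0x15]=0x44

MEM[0x0d,0x26,0x15] = d8 c8 44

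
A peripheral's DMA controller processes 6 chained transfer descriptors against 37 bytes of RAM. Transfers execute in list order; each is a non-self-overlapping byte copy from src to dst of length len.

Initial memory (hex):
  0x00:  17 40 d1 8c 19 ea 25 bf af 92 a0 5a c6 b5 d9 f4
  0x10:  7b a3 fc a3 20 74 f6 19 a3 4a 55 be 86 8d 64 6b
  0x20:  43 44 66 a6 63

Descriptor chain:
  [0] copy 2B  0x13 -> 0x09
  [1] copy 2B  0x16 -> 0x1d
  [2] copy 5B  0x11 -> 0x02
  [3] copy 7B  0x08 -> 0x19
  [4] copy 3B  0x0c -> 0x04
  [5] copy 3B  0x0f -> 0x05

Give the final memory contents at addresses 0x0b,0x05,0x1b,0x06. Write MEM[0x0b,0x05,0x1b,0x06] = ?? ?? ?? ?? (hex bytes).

  after D0: wrote 2B at 0x09 = a320
  after D1: wrote 2B at 0x1d = f619
  after D2: wrote 5B at 0x02 = a3fca32074
  after D3: wrote 7B at 0x19 = afa3205ac6b5d9
  after D4: wrote 3B at 0x04 = c6b5d9
  after D5: wrote 3B at 0x05 = f47ba3
query mem[0x0b]=0x5a, mem[0x05]=0xf4, mem[0x1b]=0x20, mem[0x06]=0x7b

MEM[0x0b,0x05,0x1b,0x06] = 5a f4 20 7b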